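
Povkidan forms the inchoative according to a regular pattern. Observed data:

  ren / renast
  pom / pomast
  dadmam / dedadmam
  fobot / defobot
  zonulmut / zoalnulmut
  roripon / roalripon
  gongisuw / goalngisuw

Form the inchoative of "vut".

vutast

pom and dadmam both end in -m yet inflect differently (pomast, dedadmam), so the final letter is not what conditions the rule; the number of vowels is.
"vut" has 1 vowel. The stems with 1 vowel (ren → renast, pom → pomast) add -ast.
So vut → vutast.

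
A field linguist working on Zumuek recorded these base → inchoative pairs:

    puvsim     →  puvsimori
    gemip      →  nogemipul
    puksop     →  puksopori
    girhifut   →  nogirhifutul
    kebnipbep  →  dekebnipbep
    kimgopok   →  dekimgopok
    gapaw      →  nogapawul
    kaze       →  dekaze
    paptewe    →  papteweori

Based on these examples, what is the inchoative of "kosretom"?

dekosretom

puksop and gemip both end in -p yet inflect differently (puksopori, nogemipul), so the final letter is not what conditions the rule; the first letter is.
"kosretom" begins with k-. The stems beginning with k- (kebnipbep → dekebnipbep, kaze → dekaze, kimgopok → dekimgopok) add the prefix de-.
So kosretom → dekosretom.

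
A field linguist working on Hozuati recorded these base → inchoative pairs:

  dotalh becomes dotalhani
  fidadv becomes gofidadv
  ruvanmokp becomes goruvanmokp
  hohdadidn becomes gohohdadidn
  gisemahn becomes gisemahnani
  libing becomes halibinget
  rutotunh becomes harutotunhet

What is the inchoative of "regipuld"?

rutotunh and dotalh both end in -h yet inflect differently (harutotunhet, dotalhani), so the final letter is not what conditions the rule; the second-to-last letter is.
"regipuld" has second-to-last letter 'l'. The one such stem in the data (dotalh → dotalhani) adds -ani, so the same rule applies.
So regipuld → regipuldani.

regipuldani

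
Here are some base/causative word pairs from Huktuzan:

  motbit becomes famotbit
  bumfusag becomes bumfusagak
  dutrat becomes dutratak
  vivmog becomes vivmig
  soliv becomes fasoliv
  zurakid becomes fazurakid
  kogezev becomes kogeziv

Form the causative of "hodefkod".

dutrat and motbit both end in -t yet inflect differently (dutratak, famotbit), so the final letter is not what conditions the rule; the last vowel is.
"hodefkod" has last vowel 'o'. The one such stem in the data (vivmog → vivmig) changes the last vowel to 'i' (as does kogezev), so the same rule applies.
The other patterns: stems whose last vowel is 'a' add -ak; stems whose last vowel is 'i' add the prefix fa-.
So hodefkod → hodefkid.

hodefkid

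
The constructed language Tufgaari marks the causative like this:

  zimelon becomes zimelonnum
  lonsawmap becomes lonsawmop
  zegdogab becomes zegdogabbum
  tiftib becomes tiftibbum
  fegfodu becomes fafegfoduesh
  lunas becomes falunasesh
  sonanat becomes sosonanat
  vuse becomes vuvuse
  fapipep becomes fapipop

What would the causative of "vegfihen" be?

lonsawmap and lunas both have last vowel 'a' yet inflect differently (lonsawmop, falunasesh), so the last vowel is not what conditions the rule; the final letter is.
"vegfihen" ends in -n. The one such stem in the data (zimelon → zimelonnum) doubles the final consonant and adds -um (as do zegdogab, tiftib), so the same rule applies.
The other patterns: stems ending in -p change the last vowel to 'o'; stems ending in -s or -u add fa- … -esh around the stem; stems ending in -e or -t repeat the first consonant+vowel as a prefix.
So vegfihen → vegfihennum.

vegfihennum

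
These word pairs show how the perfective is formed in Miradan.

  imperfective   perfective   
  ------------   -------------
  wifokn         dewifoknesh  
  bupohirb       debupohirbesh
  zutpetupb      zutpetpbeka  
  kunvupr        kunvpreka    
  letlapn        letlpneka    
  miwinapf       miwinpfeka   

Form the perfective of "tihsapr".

tihspreka

letlapn and wifokn both end in -n yet inflect differently (letlpneka, dewifoknesh), so the final letter is not what conditions the rule; the second-to-last letter is.
"tihsapr" has second-to-last letter 'p'. The stems whose second-to-last letter is 'p' (zutpetupb → zutpetpbeka, letlapn → letlpneka, kunvupr → kunvpreka) delete the last vowel and add -eka.
The other pattern: stems whose second-to-last letter is 'k' or 'r' add de- … -esh around the stem.
So tihsapr → tihspreka.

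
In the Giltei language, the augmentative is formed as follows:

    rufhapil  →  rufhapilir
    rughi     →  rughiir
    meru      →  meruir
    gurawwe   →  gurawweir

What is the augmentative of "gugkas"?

Every pair shown (rufhapil → rufhapilir, rughi → rughiir, meru → meruir, …) follows the same rule: add -ir.
So gugkas → gugkasir.

gugkasir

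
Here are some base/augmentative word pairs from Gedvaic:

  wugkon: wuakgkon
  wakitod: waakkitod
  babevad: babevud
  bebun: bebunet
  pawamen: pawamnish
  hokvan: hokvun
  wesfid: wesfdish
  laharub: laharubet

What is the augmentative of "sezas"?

bebun and pawamen both end in -n yet inflect differently (bebunet, pawamnish), so the final letter is not what conditions the rule; the last vowel is.
"sezas" has last vowel 'a'. The stems whose last vowel is 'a' (babevad → babevud, hokvan → hokvun) change the last vowel to 'u'.
So sezas → sezus.

sezus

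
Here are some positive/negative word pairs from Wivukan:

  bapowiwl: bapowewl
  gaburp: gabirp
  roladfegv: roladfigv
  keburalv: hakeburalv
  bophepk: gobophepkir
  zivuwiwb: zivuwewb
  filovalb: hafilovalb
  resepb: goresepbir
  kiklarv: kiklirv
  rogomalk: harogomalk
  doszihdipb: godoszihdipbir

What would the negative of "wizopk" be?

gowizopkir

keburalv and kiklarv both end in -v yet inflect differently (hakeburalv, kiklirv), so the final letter is not what conditions the rule; the second-to-last letter is.
"wizopk" has second-to-last letter 'p'. The stems whose second-to-last letter is 'p' (doszihdipb → godoszihdipbir, resepb → goresepbir, bophepk → gobophepkir) add go- … -ir around the stem.
The other patterns: stems whose second-to-last letter is 'l' add the prefix ha-; stems whose second-to-last letter is 'g' or 'r' change the last vowel to 'i'; stems whose second-to-last letter is 'w' change the last vowel to 'e'.
So wizopk → gowizopkir.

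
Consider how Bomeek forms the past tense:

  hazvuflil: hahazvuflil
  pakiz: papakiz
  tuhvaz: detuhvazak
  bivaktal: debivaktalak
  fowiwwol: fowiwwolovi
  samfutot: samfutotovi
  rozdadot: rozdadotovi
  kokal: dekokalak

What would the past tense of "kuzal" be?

kokal and fowiwwol both end in -l yet inflect differently (dekokalak, fowiwwolovi), so the final letter is not what conditions the rule; the last vowel is.
"kuzal" has last vowel 'a'. The stems whose last vowel is 'a' (kokal → dekokalak, bivaktal → debivaktalak, tuhvaz → detuhvazak) add de- … -ak around the stem.
The other patterns: stems whose last vowel is 'o' add -ovi; stems whose last vowel is 'i' repeat the first consonant+vowel as a prefix.
So kuzal → dekuzalak.

dekuzalak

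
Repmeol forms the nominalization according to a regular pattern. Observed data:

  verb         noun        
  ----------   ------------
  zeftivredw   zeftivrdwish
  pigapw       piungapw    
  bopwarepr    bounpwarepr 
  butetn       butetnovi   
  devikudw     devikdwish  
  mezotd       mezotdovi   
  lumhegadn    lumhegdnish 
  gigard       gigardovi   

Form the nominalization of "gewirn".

devikudw and pigapw both end in -w yet inflect differently (devikdwish, piungapw), so the final letter is not what conditions the rule; the second-to-last letter is.
"gewirn" has second-to-last letter 'r'. The one such stem in the data (gigard → gigardovi) adds -ovi, so the same rule applies.
The other patterns: stems whose second-to-last letter is 'd' delete the last vowel and add -ish; stems whose second-to-last letter is 'p' insert -un- after the first vowel.
So gewirn → gewirnovi.

gewirnovi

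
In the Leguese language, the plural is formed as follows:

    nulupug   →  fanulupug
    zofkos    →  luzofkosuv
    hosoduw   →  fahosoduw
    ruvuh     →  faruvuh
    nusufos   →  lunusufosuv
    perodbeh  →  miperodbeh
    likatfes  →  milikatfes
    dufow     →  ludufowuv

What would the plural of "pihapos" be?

lupihaposuv

dufow and hosoduw both end in -w yet inflect differently (ludufowuv, fahosoduw), so the final letter is not what conditions the rule; the last vowel is.
"pihapos" has last vowel 'o'. The stems whose last vowel is 'o' (nusufos → lunusufosuv, dufow → ludufowuv, zofkos → luzofkosuv) add lu- … -uv around the stem.
The other patterns: stems whose last vowel is 'u' add the prefix fa-; stems whose last vowel is 'e' add the prefix mi-.
So pihapos → lupihaposuv.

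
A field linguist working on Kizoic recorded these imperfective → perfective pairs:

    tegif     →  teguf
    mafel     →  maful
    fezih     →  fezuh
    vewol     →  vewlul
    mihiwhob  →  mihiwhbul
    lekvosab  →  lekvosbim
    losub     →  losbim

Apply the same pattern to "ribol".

"ribol" has last vowel 'o'. The stems whose last vowel is 'o' (vewol → vewlul, mihiwhob → mihiwhbul) delete the last vowel and add -ul.
So ribol → riblul.

riblul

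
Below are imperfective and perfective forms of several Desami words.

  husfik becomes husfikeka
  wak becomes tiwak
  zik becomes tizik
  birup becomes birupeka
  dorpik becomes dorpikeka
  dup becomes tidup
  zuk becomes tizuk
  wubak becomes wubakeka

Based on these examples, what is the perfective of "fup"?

tifup

wubak and zik both end in -k yet inflect differently (wubakeka, tizik), so the final letter is not what conditions the rule; the number of vowels is.
"fup" has 1 vowel. The stems with 1 vowel (zik → tizik, dup → tidup, wak → tiwak) add the prefix ti-.
The other pattern: stems with 2 vowels add -eka.
So fup → tifup.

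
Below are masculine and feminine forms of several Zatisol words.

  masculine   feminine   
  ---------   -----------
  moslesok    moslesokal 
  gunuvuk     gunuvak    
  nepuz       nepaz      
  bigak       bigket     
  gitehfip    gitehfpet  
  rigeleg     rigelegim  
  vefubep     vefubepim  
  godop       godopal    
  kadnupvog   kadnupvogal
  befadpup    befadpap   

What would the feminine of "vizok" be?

befadpup and vefubep both end in -p yet inflect differently (befadpap, vefubepim), so the final letter is not what conditions the rule; the last vowel is.
"vizok" has last vowel 'o'. The stems whose last vowel is 'o' (godop → godopal, kadnupvog → kadnupvogal, moslesok → moslesokal) add -al.
So vizok → vizokal.

vizokal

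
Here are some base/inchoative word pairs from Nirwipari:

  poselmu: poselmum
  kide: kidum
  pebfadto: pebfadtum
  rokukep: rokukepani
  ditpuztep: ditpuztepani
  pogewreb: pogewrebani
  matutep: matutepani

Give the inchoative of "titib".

kide and rokukep both have last vowel 'e' yet inflect differently (kidum, rokukepani), so the last vowel is not what conditions the rule; whether the stem ends in a vowel or a consonant is.
"titib" ends in a consonant. The stems ending in a consonant (rokukep → rokukepani, ditpuztep → ditpuztepani, pogewreb → pogewrebani) add -ani.
The other pattern: stems ending in a vowel drop the final letter and add -um.
So titib → titibani.

titibani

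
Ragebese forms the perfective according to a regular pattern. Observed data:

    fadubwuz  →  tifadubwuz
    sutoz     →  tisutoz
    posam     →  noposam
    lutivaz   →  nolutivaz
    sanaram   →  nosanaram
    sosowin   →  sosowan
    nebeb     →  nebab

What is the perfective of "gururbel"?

gururbal

fadubwuz and lutivaz both end in -z yet inflect differently (tifadubwuz, nolutivaz), so the final letter is not what conditions the rule; the last vowel is.
"gururbel" has last vowel 'e'. The one such stem in the data (nebeb → nebab) changes the last vowel to 'a' (as does sosowin), so the same rule applies.
The other patterns: stems whose last vowel is 'o' or 'u' add the prefix ti-; stems whose last vowel is 'a' add the prefix no-.
So gururbel → gururbal.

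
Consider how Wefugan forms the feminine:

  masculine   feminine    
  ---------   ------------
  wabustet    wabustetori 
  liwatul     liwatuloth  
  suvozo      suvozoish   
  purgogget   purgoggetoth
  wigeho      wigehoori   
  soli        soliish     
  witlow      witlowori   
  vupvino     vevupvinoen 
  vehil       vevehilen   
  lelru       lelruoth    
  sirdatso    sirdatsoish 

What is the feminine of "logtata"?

logtataoth

"logtata" begins with l-. The stems beginning with l- (liwatul → liwatuloth, lelru → lelruoth) add -oth.
The other patterns: stems beginning with v- add ve- … -en around the stem; stems beginning with w- add -ori; stems beginning with s- add -ish.
So logtata → logtataoth.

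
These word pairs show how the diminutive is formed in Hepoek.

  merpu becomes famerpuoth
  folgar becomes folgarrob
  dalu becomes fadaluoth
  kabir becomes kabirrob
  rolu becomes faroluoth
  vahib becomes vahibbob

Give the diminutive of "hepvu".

"hepvu" ends in -u. The stems ending in -u (merpu → famerpuoth, dalu → fadaluoth, rolu → faroluoth) add fa- … -oth around the stem.
The other pattern: stems ending in -b or -r double the final consonant and add -ob.
So hepvu → fahepvuoth.

fahepvuoth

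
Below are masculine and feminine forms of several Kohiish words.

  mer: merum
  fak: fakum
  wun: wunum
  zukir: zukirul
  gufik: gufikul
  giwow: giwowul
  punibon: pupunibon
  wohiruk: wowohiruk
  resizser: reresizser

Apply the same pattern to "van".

"van" has 1 vowel. The stems with 1 vowel (mer → merum, fak → fakum, wun → wunum) add -um.
The other patterns: stems with 2 vowels add -ul; stems with 3 vowels repeat the first consonant+vowel as a prefix.
So van → vanum.

vanum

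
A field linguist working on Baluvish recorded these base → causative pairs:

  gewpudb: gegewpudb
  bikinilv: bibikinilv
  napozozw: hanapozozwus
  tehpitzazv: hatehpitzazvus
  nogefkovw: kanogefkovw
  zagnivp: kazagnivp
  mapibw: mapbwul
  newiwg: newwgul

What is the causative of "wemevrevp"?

kawemevrevp

"wemevrevp" has second-to-last letter 'v'. The stems whose second-to-last letter is 'v' (nogefkovw → kanogefkovw, zagnivp → kazagnivp) add the prefix ka-.
The other patterns: stems whose second-to-last letter is 'd' or 'l' repeat the first consonant+vowel as a prefix; stems whose second-to-last letter is 'z' add ha- … -us around the stem; stems whose second-to-last letter is 'b' or 'w' delete the last vowel and add -ul.
So wemevrevp → kawemevrevp.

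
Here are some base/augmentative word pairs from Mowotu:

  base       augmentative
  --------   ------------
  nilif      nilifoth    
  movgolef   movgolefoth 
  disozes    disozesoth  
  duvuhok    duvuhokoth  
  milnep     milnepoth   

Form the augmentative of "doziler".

dozileroth

Every pair shown (nilif → nilifoth, movgolef → movgolefoth, disozes → disozesoth, …) follows the same rule: add -oth.
So doziler → dozileroth.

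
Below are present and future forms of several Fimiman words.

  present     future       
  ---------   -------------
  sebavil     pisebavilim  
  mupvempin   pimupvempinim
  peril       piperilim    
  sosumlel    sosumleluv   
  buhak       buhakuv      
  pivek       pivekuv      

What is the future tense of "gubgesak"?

sebavil and sosumlel both end in -l yet inflect differently (pisebavilim, sosumleluv), so the final letter is not what conditions the rule; the last vowel is.
"gubgesak" has last vowel 'a'. The one such stem in the data (buhak → buhakuv) adds -uv, so the same rule applies.
So gubgesak → gubgesakuv.

gubgesakuv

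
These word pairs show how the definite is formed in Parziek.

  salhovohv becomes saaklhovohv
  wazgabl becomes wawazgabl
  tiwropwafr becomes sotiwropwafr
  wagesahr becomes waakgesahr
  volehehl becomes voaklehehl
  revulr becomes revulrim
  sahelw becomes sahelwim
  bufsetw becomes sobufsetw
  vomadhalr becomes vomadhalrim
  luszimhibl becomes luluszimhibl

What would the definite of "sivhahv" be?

wazgabl and volehehl both end in -l yet inflect differently (wawazgabl, voaklehehl), so the final letter is not what conditions the rule; the second-to-last letter is.
"sivhahv" has second-to-last letter 'h'. The stems whose second-to-last letter is 'h' (wagesahr → waakgesahr, volehehl → voaklehehl, salhovohv → saaklhovohv) insert -ak- after the first vowel.
The other patterns: stems whose second-to-last letter is 'b' repeat the first consonant+vowel as a prefix; stems whose second-to-last letter is 'l' add -im; stems whose second-to-last letter is 'f' or 't' add the prefix so-.
So sivhahv → siakvhahv.

siakvhahv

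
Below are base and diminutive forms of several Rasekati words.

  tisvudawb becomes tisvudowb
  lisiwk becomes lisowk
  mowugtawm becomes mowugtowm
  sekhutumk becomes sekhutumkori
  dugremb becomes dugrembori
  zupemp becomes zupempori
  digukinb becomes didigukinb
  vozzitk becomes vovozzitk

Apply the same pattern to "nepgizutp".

lisiwk and sekhutumk both end in -k yet inflect differently (lisowk, sekhutumkori), so the final letter is not what conditions the rule; the second-to-last letter is.
"nepgizutp" has second-to-last letter 't'. The one such stem in the data (vozzitk → vovozzitk) repeats the first consonant+vowel as a prefix (as does digukinb), so the same rule applies.
The other patterns: stems whose second-to-last letter is 'w' change the last vowel to 'o'; stems whose second-to-last letter is 'm' add -ori.
So nepgizutp → nenepgizutp.

nenepgizutp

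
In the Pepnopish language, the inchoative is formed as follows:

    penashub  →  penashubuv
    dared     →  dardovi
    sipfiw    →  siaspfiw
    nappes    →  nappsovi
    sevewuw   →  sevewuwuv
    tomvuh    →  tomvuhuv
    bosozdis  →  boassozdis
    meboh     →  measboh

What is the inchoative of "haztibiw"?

nappes and bosozdis both end in -s yet inflect differently (nappsovi, boassozdis), so the final letter is not what conditions the rule; the last vowel is.
"haztibiw" has last vowel 'i'. The stems whose last vowel is 'i' (bosozdis → boassozdis, sipfiw → siaspfiw) insert -as- after the first vowel.
The other patterns: stems whose last vowel is 'e' delete the last vowel and add -ovi; stems whose last vowel is 'u' add -uv.
So haztibiw → haasztibiw.

haasztibiw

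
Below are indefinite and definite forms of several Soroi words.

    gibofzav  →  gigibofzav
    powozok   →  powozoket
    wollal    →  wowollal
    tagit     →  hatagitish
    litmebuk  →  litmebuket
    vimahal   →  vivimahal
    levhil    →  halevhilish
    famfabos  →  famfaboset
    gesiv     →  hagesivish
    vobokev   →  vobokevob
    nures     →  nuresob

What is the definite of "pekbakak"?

pepekbakak

"pekbakak" has last vowel 'a'. The stems whose last vowel is 'a' (gibofzav → gigibofzav, vimahal → vivimahal, wollal → wowollal) repeat the first consonant+vowel as a prefix.
So pekbakak → pepekbakak.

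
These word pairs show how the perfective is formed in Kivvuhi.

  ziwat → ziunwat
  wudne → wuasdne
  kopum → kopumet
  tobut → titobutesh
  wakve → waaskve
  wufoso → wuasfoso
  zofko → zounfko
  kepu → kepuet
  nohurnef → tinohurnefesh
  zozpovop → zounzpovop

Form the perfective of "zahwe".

zaunhwe

"zahwe" begins with z-. The stems beginning with z- (zozpovop → zounzpovop, ziwat → ziunwat, zofko → zounfko) insert -un- after the first vowel.
So zahwe → zaunhwe.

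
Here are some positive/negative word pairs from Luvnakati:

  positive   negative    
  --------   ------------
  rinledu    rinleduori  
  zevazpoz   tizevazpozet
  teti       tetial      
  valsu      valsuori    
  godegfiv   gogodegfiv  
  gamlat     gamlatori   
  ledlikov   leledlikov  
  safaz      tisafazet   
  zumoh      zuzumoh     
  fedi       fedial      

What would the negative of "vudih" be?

"vudih" ends in -h. The one such stem in the data (zumoh → zuzumoh) repeats the first consonant+vowel as a prefix (as do ledlikov, godegfiv), so the same rule applies.
So vudih → vuvudih.

vuvudih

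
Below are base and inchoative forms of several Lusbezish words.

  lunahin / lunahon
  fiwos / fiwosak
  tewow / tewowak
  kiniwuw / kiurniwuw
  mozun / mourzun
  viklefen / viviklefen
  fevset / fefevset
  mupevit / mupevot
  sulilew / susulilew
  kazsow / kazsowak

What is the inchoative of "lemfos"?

lemfosak

"lemfos" has last vowel 'o'. The stems whose last vowel is 'o' (tewow → tewowak, fiwos → fiwosak, kazsow → kazsowak) add -ak.
So lemfos → lemfosak.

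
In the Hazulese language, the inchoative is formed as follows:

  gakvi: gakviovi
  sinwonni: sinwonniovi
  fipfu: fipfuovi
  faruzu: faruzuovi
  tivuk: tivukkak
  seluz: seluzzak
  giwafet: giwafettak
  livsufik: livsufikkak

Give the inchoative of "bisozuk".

bisozukkak

"bisozuk" ends in a consonant. The stems ending in a consonant (tivuk → tivukkak, seluz → seluzzak, giwafet → giwafettak) double the final consonant and add -ak.
So bisozuk → bisozukkak.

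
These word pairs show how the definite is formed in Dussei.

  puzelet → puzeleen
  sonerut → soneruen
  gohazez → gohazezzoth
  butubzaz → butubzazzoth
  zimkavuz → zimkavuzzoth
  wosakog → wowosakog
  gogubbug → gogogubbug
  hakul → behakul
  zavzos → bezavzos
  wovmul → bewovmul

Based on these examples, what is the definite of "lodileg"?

"lodileg" ends in -g. The stems ending in -g (wosakog → wowosakog, gogubbug → gogogubbug) repeat the first consonant+vowel as a prefix.
The other patterns: stems ending in -t drop the final letter and add -en; stems ending in -z double the final consonant and add -oth; stems ending in -l or -s add the prefix be-.
So lodileg → lolodileg.

lolodileg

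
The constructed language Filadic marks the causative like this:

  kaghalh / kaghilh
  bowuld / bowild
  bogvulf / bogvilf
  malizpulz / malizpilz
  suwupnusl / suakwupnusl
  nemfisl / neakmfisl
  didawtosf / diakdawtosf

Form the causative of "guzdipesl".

"guzdipesl" has second-to-last letter 's'. The stems whose second-to-last letter is 's' (suwupnusl → suakwupnusl, nemfisl → neakmfisl, didawtosf → diakdawtosf) insert -ak- after the first vowel.
The other pattern: stems whose second-to-last letter is 'l' change the last vowel to 'i'.
So guzdipesl → guakzdipesl.

guakzdipesl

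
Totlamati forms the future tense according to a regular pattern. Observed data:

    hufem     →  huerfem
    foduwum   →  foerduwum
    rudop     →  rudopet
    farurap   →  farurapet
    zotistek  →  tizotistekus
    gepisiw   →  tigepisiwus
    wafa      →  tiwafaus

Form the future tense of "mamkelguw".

timamkelguwus

hufem and zotistek both have last vowel 'e' yet inflect differently (huerfem, tizotistekus), so the last vowel is not what conditions the rule; the final letter is.
"mamkelguw" ends in -w. The one such stem in the data (gepisiw → tigepisiwus) adds ti- … -us around the stem, so the same rule applies.
The other patterns: stems ending in -m insert -er- after the first vowel; stems ending in -p add -et.
So mamkelguw → timamkelguwus.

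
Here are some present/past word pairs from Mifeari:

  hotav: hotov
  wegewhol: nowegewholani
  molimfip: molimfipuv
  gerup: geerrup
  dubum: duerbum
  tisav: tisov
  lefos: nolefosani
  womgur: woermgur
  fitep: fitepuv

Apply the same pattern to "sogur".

soergur

"sogur" has last vowel 'u'. The stems whose last vowel is 'u' (dubum → duerbum, womgur → woermgur, gerup → geerrup) insert -er- after the first vowel.
So sogur → soergur.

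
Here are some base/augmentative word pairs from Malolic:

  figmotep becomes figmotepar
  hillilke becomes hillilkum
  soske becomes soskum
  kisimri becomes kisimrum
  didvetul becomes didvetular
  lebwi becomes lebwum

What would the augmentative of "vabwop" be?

soske and figmotep both have last vowel 'e' yet inflect differently (soskum, figmotepar), so the last vowel is not what conditions the rule; whether the stem ends in a vowel or a consonant is.
"vabwop" ends in a consonant. The stems ending in a consonant (didvetul → didvetular, figmotep → figmotepar) add -ar.
So vabwop → vabwopar.

vabwopar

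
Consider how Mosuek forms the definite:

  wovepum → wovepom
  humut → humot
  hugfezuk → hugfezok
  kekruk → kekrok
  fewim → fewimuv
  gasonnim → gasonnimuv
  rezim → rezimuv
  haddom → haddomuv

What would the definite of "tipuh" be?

tipoh

wovepum and fewim both end in -m yet inflect differently (wovepom, fewimuv), so the final letter is not what conditions the rule; the last vowel is.
"tipuh" has last vowel 'u'. The stems whose last vowel is 'u' (wovepum → wovepom, humut → humot, hugfezuk → hugfezok) change the last vowel to 'o'.
The other pattern: stems whose last vowel is 'i' or 'o' add -uv.
So tipuh → tipoh.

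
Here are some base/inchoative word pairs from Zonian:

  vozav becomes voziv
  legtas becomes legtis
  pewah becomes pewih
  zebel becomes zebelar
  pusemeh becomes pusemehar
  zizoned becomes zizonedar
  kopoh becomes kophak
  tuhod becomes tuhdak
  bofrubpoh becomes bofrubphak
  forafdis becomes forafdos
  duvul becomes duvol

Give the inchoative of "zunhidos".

zunhidsak

"zunhidos" has last vowel 'o'. The stems whose last vowel is 'o' (kopoh → kophak, tuhod → tuhdak, bofrubpoh → bofrubphak) delete the last vowel and add -ak.
So zunhidos → zunhidsak.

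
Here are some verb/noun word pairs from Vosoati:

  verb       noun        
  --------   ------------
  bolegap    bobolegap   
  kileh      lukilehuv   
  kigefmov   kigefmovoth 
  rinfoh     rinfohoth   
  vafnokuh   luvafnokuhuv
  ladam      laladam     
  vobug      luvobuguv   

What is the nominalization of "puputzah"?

rinfoh and kileh both end in -h yet inflect differently (rinfohoth, lukilehuv), so the final letter is not what conditions the rule; the last vowel is.
"puputzah" has last vowel 'a'. The stems whose last vowel is 'a' (bolegap → bobolegap, ladam → laladam) repeat the first consonant+vowel as a prefix.
The other patterns: stems whose last vowel is 'o' add -oth; stems whose last vowel is 'e' or 'u' add lu- … -uv around the stem.
So puputzah → pupuputzah.

pupuputzah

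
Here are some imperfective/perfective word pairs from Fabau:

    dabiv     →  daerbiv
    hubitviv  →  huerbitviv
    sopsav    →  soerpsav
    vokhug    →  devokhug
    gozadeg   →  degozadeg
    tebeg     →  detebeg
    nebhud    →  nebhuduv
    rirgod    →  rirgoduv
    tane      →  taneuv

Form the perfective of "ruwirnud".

vokhug and nebhud both have last vowel 'u' yet inflect differently (devokhug, nebhuduv), so the last vowel is not what conditions the rule; the final letter is.
"ruwirnud" ends in -d. The stems ending in -d (nebhud → nebhuduv, rirgod → rirgoduv) add -uv.
So ruwirnud → ruwirnuduv.

ruwirnuduv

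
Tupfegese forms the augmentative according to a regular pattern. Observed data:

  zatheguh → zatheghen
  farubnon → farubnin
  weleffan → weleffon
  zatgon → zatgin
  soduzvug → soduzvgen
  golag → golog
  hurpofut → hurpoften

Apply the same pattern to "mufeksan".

farubnon and weleffan both end in -n yet inflect differently (farubnin, weleffon), so the final letter is not what conditions the rule; the last vowel is.
"mufeksan" has last vowel 'a'. The stems whose last vowel is 'a' (weleffan → weleffon, golag → golog) change the last vowel to 'o'.
The other patterns: stems whose last vowel is 'o' change the last vowel to 'i'; stems whose last vowel is 'u' delete the last vowel and add -en.
So mufeksan → mufekson.

mufekson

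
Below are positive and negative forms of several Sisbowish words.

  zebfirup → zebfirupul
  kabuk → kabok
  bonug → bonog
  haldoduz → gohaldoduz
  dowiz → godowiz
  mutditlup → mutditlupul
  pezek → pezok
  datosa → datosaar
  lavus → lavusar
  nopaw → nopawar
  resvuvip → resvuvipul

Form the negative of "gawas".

gawasar

mutditlup and kabuk both have last vowel 'u' yet inflect differently (mutditlupul, kabok), so the last vowel is not what conditions the rule; the final letter is.
"gawas" ends in -s. The one such stem in the data (lavus → lavusar) adds -ar, so the same rule applies.
So gawas → gawasar.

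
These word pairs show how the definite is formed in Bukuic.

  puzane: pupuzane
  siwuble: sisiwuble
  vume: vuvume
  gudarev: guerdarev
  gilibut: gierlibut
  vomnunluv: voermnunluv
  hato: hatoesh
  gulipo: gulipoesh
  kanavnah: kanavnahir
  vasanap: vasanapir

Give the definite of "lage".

lalage

puzane and gudarev both have last vowel 'e' yet inflect differently (pupuzane, guerdarev), so the last vowel is not what conditions the rule; the final letter is.
"lage" ends in -e. The stems ending in -e (puzane → pupuzane, siwuble → sisiwuble, vume → vuvume) repeat the first consonant+vowel as a prefix.
So lage → lalage.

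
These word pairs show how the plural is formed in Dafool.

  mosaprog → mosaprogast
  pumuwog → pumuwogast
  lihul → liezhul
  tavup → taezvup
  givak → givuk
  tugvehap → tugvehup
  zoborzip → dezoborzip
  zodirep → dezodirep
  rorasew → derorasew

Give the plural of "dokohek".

"dokohek" has last vowel 'e'. The stems whose last vowel is 'e' (zodirep → dezodirep, rorasew → derorasew) add the prefix de-.
So dokohek → dedokohek.

dedokohek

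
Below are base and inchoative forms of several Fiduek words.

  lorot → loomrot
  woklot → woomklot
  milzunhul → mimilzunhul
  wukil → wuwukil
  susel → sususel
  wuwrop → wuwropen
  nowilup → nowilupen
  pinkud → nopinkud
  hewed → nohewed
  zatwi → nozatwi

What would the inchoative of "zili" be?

nozili

"zili" ends in -i. The one such stem in the data (zatwi → nozatwi) adds the prefix no-, so the same rule applies.
The other patterns: stems ending in -t insert -om- after the first vowel; stems ending in -l repeat the first consonant+vowel as a prefix; stems ending in -p add -en.
So zili → nozili.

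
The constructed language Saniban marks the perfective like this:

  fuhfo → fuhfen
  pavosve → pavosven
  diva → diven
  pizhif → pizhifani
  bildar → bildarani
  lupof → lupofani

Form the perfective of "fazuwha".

diva and bildar both have last vowel 'a' yet inflect differently (diven, bildarani), so the last vowel is not what conditions the rule; whether the stem ends in a vowel or a consonant is.
"fazuwha" ends in a vowel. The stems ending in a vowel (fuhfo → fuhfen, pavosve → pavosven, diva → diven) drop the final letter and add -en.
The other pattern: stems ending in a consonant add -ani.
So fazuwha → fazuwhen.

fazuwhen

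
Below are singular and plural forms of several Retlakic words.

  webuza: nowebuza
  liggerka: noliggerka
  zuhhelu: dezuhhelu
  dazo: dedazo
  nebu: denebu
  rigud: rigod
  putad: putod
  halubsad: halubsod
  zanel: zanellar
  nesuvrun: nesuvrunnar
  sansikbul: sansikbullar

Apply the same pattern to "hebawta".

nohebawta

zuhhelu and rigud both have last vowel 'u' yet inflect differently (dezuhhelu, rigod), so the last vowel is not what conditions the rule; the final letter is.
"hebawta" ends in -a. The stems ending in -a (webuza → nowebuza, liggerka → noliggerka) add the prefix no-.
The other patterns: stems ending in -o or -u add the prefix de-; stems ending in -d change the last vowel to 'o'; stems ending in -l or -n double the final consonant and add -ar.
So hebawta → nohebawta.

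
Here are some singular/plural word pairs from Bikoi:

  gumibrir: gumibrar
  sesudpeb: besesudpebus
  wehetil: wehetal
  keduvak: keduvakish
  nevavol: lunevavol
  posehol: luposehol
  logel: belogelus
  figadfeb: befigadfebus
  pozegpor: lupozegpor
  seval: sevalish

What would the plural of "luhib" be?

luhab

wehetil and seval both end in -l yet inflect differently (wehetal, sevalish), so the final letter is not what conditions the rule; the last vowel is.
"luhib" has last vowel 'i'. The stems whose last vowel is 'i' (gumibrir → gumibrar, wehetil → wehetal) change the last vowel to 'a'.
The other patterns: stems whose last vowel is 'a' add -ish; stems whose last vowel is 'o' add the prefix lu-; stems whose last vowel is 'e' add be- … -us around the stem.
So luhib → luhab.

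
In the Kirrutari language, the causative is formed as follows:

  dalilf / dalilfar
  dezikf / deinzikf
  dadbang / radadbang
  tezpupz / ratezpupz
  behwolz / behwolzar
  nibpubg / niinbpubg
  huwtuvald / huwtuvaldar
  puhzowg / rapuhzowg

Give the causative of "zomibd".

zoinmibd

dalilf and dezikf both end in -f yet inflect differently (dalilfar, deinzikf), so the final letter is not what conditions the rule; the second-to-last letter is.
"zomibd" has second-to-last letter 'b'. The one such stem in the data (nibpubg → niinbpubg) inserts -in- after the first vowel (as does dezikf), so the same rule applies.
So zomibd → zoinmibd.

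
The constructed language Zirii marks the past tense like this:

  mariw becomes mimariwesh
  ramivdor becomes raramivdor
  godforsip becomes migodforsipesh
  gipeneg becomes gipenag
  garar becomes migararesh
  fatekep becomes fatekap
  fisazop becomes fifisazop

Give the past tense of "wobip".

miwobipesh

garar and ramivdor both end in -r yet inflect differently (migararesh, raramivdor), so the final letter is not what conditions the rule; the last vowel is.
"wobip" has last vowel 'i'. The stems whose last vowel is 'i' (mariw → mimariwesh, godforsip → migodforsipesh) add mi- … -esh around the stem.
The other patterns: stems whose last vowel is 'o' repeat the first consonant+vowel as a prefix; stems whose last vowel is 'e' change the last vowel to 'a'.
So wobip → miwobipesh.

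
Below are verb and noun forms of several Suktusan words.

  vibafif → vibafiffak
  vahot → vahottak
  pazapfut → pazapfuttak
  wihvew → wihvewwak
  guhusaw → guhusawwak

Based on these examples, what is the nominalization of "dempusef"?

Every pair shown (vibafif → vibafiffak, vahot → vahottak, pazapfut → pazapfuttak, …) follows the same rule: double the final consonant and add -ak.
So dempusef → dempuseffak.

dempuseffak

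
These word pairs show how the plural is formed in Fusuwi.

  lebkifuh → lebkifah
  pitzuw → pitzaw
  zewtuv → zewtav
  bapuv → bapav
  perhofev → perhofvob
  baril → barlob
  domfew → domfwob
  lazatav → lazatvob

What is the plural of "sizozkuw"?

zewtuv and perhofev both end in -v yet inflect differently (zewtav, perhofvob), so the final letter is not what conditions the rule; the last vowel is.
"sizozkuw" has last vowel 'u'. The stems whose last vowel is 'u' (lebkifuh → lebkifah, pitzuw → pitzaw, zewtuv → zewtav) change the last vowel to 'a'.
The other pattern: stems whose last vowel is 'a', 'e' or 'i' delete the last vowel and add -ob.
So sizozkuw → sizozkaw.

sizozkaw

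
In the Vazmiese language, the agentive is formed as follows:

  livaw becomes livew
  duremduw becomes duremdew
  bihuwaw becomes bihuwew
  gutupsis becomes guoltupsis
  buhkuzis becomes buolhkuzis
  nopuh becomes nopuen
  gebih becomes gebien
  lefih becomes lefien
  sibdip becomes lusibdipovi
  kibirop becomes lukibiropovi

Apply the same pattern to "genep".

lugenepovi

"genep" ends in -p. The stems ending in -p (sibdip → lusibdipovi, kibirop → lukibiropovi) add lu- … -ovi around the stem.
The other patterns: stems ending in -w change the last vowel to 'e'; stems ending in -s insert -ol- after the first vowel; stems ending in -h drop the final letter and add -en.
So genep → lugenepovi.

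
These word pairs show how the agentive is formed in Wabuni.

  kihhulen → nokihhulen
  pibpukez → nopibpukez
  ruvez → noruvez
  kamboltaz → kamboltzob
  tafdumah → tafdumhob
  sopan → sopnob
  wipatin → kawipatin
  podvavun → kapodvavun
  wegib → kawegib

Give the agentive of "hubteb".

nohubteb

"hubteb" has last vowel 'e'. The stems whose last vowel is 'e' (kihhulen → nokihhulen, pibpukez → nopibpukez, ruvez → noruvez) add the prefix no-.
So hubteb → nohubteb.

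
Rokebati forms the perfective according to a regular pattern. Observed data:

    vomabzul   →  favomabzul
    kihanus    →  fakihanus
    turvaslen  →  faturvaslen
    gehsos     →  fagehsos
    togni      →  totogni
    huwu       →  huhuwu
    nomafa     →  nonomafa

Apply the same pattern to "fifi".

fififi

vomabzul and huwu both have last vowel 'u' yet inflect differently (favomabzul, huhuwu), so the last vowel is not what conditions the rule; whether the stem ends in a vowel or a consonant is.
"fifi" ends in a vowel. The stems ending in a vowel (togni → totogni, huwu → huhuwu, nomafa → nonomafa) repeat the first consonant+vowel as a prefix.
So fifi → fififi.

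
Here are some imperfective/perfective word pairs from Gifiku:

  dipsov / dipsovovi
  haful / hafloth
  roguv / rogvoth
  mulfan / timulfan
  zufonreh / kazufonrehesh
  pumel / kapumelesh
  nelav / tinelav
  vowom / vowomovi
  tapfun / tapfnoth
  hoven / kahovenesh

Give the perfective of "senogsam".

hoven and mulfan both end in -n yet inflect differently (kahovenesh, timulfan), so the final letter is not what conditions the rule; the last vowel is.
"senogsam" has last vowel 'a'. The stems whose last vowel is 'a' (mulfan → timulfan, nelav → tinelav) add the prefix ti-.
So senogsam → tisenogsam.

tisenogsam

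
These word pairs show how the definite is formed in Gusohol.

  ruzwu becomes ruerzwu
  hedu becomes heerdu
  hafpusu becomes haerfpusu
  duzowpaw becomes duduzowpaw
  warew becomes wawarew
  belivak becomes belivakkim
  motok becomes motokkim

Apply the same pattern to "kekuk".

kekukkim

duzowpaw and belivak both have last vowel 'a' yet inflect differently (duduzowpaw, belivakkim), so the last vowel is not what conditions the rule; the final letter is.
"kekuk" ends in -k. The stems ending in -k (belivak → belivakkim, motok → motokkim) double the final consonant and add -im.
So kekuk → kekukkim.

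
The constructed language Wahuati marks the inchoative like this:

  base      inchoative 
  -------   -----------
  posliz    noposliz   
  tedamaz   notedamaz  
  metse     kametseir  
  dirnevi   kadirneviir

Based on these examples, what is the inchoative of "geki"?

kagekiir

posliz and dirnevi both have last vowel 'i' yet inflect differently (noposliz, kadirneviir), so the last vowel is not what conditions the rule; whether the stem ends in a vowel or a consonant is.
"geki" ends in a vowel. The stems ending in a vowel (metse → kametseir, dirnevi → kadirneviir) add ka- … -ir around the stem.
The other pattern: stems ending in a consonant add the prefix no-.
So geki → kagekiir.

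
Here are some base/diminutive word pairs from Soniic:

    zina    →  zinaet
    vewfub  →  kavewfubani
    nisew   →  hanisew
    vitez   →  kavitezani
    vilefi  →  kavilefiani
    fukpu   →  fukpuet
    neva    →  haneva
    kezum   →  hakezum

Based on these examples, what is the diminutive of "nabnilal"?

"nabnilal" begins with n-. The stems beginning with n- (nisew → hanisew, neva → haneva) add the prefix ha-.
The other patterns: stems beginning with v- add ka- … -ani around the stem; stems beginning with f- or z- add -et.
So nabnilal → hanabnilal.

hanabnilal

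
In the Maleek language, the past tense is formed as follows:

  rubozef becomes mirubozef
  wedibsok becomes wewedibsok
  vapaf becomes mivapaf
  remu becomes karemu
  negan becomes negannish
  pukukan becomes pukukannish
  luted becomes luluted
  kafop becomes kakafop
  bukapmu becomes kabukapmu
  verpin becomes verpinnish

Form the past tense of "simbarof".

misimbarof

negan and vapaf both have last vowel 'a' yet inflect differently (negannish, mivapaf), so the last vowel is not what conditions the rule; the final letter is.
"simbarof" ends in -f. The stems ending in -f (vapaf → mivapaf, rubozef → mirubozef) add the prefix mi-.
The other patterns: stems ending in -u add the prefix ka-; stems ending in -n double the final consonant and add -ish; stems ending in -d, -k or -p repeat the first consonant+vowel as a prefix.
So simbarof → misimbarof.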